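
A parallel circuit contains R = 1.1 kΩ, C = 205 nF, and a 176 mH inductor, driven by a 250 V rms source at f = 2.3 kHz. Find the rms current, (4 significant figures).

681.4 mA

ω = 2πf = 14450 rad/s
X_L = ωL = 2543 Ω
X_C = 1/(ωC) = 337.6 Ω
Parallel: admittances add. Y = 1/R + 1/(jωL) + jωC
Y = (0.0009091 + j0.002569) S
|Y| = 0.002725 S → |Z| = 1/|Y| = 366.9 Ω, ∠Z = −∠Y = -70.52°
I = V/|Z| = 250/366.9 = 681.4 mA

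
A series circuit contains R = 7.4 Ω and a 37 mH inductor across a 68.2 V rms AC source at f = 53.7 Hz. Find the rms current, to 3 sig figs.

4.70 A

ω = 2πf = 337.4 rad/s
X_L = ωL = 12.5 Ω
Z = 7.40 + j12.5 Ω
|Z| = √(7.40² + 12.5²) = 14.5 Ω
I = V/|Z| = 68.2/14.5 = 4.70 A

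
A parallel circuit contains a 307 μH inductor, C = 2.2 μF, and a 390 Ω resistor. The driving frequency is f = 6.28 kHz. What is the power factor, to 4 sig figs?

0.5159

ω = 2πf = 39460 rad/s
X_L = ωL = 12.11 Ω
X_C = 1/(ωC) = 11.52 Ω
Parallel: admittances add. Y = 1/R + 1/(jωL) + jωC
Y = (0.002564 + j0.004258) S
|Y| = 0.004970 S → |Z| = 1/|Y| = 201.2 Ω, ∠Z = −∠Y = -58.94°
cos φ = cos(-58.94°) = 0.5159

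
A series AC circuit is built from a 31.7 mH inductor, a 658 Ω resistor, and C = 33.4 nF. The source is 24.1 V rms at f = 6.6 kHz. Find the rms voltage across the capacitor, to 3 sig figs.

ω = 2πf = 41470 rad/s
X_L = ωL = 1310 Ω
X_C = 1/(ωC) = 722 Ω
Net reactance X = X_L − X_C = 593 Ω
Z = 658 + j593 Ω
|Z| = √(658² + 593²) = 886 Ω
I = V/|Z| = 27.2 mA
V_C = I·|Z_C| = 0.0272 × 722 = 19.6 V

19.6 V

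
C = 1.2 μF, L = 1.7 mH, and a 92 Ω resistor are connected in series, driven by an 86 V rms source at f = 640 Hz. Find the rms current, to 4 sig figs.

390.0 mA

ω = 2πf = 4021 rad/s
X_L = ωL = 6.836 Ω
X_C = 1/(ωC) = 207.2 Ω
Net reactance X = X_L − X_C = -200.4 Ω
Z = 92.00 − j200.4 Ω
|Z| = √(92.00² + 200.4²) = 220.5 Ω
I = V/|Z| = 86/220.5 = 390.0 mA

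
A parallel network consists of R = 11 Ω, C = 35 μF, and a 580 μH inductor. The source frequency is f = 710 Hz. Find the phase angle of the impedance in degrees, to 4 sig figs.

ω = 2πf = 4461 rad/s
X_L = ωL = 2.587 Ω
X_C = 1/(ωC) = 6.405 Ω
Parallel: admittances add. Y = 1/R + 1/(jωL) + jωC
Y = (0.09091 − j0.2303) S
|Y| = 0.2476 S → |Z| = 1/|Y| = 4.038 Ω, ∠Z = −∠Y = 68.46°

68.46°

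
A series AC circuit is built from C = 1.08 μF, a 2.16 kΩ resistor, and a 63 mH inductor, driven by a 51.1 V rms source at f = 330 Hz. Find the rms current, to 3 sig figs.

ω = 2πf = 2073 rad/s
X_L = ωL = 131 Ω
X_C = 1/(ωC) = 447 Ω
Net reactance X = X_L − X_C = -316 Ω
Z = 2160 − j316 Ω
|Z| = √(2160² + 316²) = 2180 Ω
I = V/|Z| = 51.1/2180 = 23.4 mA

23.4 mA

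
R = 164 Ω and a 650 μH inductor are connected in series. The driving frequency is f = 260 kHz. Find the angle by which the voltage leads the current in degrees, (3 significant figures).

81.2°

ω = 2πf = 1.634e+06 rad/s
X_L = ωL = 1060 Ω
Z = 164 + j1060 Ω
|Z| = √(164² + 1060²) = 1070 Ω
∠Z = arctan(1060/164) = 81.2°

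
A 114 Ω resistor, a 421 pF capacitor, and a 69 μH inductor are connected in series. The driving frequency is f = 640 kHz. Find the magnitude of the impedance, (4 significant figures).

ω = 2πf = 4.021e+06 rad/s
X_L = ωL = 277.5 Ω
X_C = 1/(ωC) = 590.7 Ω
Net reactance X = X_L − X_C = -313.2 Ω
Z = 114.0 − j313.2 Ω
|Z| = √(114.0² + 313.2²) = 333.3 Ω

333.3 Ω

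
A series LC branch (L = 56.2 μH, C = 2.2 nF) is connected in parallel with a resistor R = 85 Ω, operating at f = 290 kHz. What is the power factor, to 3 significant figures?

ω = 2πf = 1.822e+06 rad/s
X_L = ωL = 102 Ω
X_C = 1/(ωC) = 249 Ω
Branch 1: Z₁ = R = 85.0 Ω
Branch 2 (series LC): Z₂ = j(X_L − X_C) = −j147 Ω
Parallel: Z = Z₁Z₂/(Z₁+Z₂), |Z| = 73.6 Ω, ∠Z = -30.0°
cos φ = cos(-30.0°) = 0.866

0.866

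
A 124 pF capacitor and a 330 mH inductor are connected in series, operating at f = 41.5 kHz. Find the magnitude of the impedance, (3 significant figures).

55100 Ω

ω = 2πf = 260800 rad/s
X_L = ωL = 86000 Ω
X_C = 1/(ωC) = 30900 Ω
Net reactance X = X_L − X_C = 55100 Ω
Z = j55100 Ω
|Z| = √(0² + 55100²) = 55100 Ω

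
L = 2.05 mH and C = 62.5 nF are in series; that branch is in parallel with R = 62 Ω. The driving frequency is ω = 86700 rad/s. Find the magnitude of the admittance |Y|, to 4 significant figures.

X_L = ωL = 177.7 Ω
X_C = 1/(ωC) = 184.5 Ω
Branch 1: Z₁ = R = 62.00 Ω
Branch 2 (series LC): Z₂ = j(X_L − X_C) = −j6.809 Ω
Parallel: Z = Z₁Z₂/(Z₁+Z₂), |Z| = 6.769 Ω, ∠Z = -83.73°
|Y| = 1/|Z| = 147.7 mS

147.7 mS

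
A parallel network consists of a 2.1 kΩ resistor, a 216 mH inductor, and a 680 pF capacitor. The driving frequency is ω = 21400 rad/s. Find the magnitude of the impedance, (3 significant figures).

X_L = ωL = 4620 Ω
X_C = 1/(ωC) = 68700 Ω
Parallel: admittances add. Y = 1/R + 1/(jωL) + jωC
Y = (0.000476 − j0.000202) S
|Y| = 0.000517 S → |Z| = 1/|Y| = 1930 Ω, ∠Z = −∠Y = 23.0°

1930 Ω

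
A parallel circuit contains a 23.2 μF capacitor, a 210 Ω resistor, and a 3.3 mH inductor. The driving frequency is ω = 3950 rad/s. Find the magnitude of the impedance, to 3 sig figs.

X_L = ωL = 13.0 Ω
X_C = 1/(ωC) = 10.9 Ω
Parallel: admittances add. Y = 1/R + 1/(jωL) + jωC
Y = (0.00476 + j0.0149) S
|Y| = 0.0157 S → |Z| = 1/|Y| = 63.8 Ω, ∠Z = −∠Y = -72.3°

63.8 Ω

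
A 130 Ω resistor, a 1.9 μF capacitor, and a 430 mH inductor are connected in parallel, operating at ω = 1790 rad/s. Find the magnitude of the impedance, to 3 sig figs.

125 Ω

X_L = ωL = 770 Ω
X_C = 1/(ωC) = 294 Ω
Parallel: admittances add. Y = 1/R + 1/(jωL) + jωC
Y = (0.00769 + j0.00210) S
|Y| = 0.00797 S → |Z| = 1/|Y| = 125 Ω, ∠Z = −∠Y = -15.3°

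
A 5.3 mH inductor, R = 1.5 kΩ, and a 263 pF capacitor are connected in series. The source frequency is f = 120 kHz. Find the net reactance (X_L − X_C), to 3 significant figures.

ω = 2πf = 754000 rad/s
X_L = ωL = 4000 Ω
X_C = 1/(ωC) = 5040 Ω
X = 4000 − 5040 = -1050 Ω

-1050 Ω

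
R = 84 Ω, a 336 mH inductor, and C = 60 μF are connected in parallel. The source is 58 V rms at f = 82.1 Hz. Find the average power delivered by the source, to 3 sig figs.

ω = 2πf = 515.8 rad/s
X_L = ωL = 173 Ω
X_C = 1/(ωC) = 32.3 Ω
Parallel: admittances add. Y = 1/R + 1/(jωL) + jωC
Y = (0.0119 + j0.0252) S
|Y| = 0.0279 S → |Z| = 1/|Y| = 35.9 Ω, ∠Z = −∠Y = -64.7°
I = V/|Z| = 1.62 A
P = VI cos φ = 58 × 1.62 × cos(-64.7°) = 40.0 W

40.0 W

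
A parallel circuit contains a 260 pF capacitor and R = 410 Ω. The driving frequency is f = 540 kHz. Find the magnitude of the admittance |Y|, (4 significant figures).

ω = 2πf = 3.393e+06 rad/s
X_C = 1/(ωC) = 1134 Ω
Parallel: admittances add. Y = 1/R + jωC
Y = (0.002439 + j0.0008822) S
|Y| = 0.002594 S → |Z| = 1/|Y| = 385.6 Ω, ∠Z = −∠Y = -19.88°

2.594 mS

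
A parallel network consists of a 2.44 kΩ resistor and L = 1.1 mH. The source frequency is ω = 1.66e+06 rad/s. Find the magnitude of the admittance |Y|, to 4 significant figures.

684.0 μS

X_L = ωL = 1826 Ω
Parallel: admittances add. Y = 1/R + 1/(jωL)
Y = (0.0004098 − j0.0005476) S
|Y| = 0.0006840 S → |Z| = 1/|Y| = 1462 Ω, ∠Z = −∠Y = 53.19°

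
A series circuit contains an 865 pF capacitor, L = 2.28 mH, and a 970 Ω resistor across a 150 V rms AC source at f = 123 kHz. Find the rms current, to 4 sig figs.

ω = 2πf = 772800 rad/s
X_L = ωL = 1762 Ω
X_C = 1/(ωC) = 1496 Ω
Net reactance X = X_L − X_C = 266.2 Ω
Z = 970.0 + j266.2 Ω
|Z| = √(970.0² + 266.2²) = 1006 Ω
I = V/|Z| = 150/1006 = 149.1 mA

149.1 mA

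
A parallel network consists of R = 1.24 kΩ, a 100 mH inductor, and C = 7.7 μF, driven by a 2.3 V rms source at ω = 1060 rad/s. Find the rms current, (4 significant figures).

X_L = ωL = 106.0 Ω
X_C = 1/(ωC) = 122.5 Ω
Parallel: admittances add. Y = 1/R + 1/(jωL) + jωC
Y = (0.0008065 − j0.001272) S
|Y| = 0.001506 S → |Z| = 1/|Y| = 664.0 Ω, ∠Z = −∠Y = 57.62°
I = V/|Z| = 2.3/664.0 = 3.464 mA

3.464 mA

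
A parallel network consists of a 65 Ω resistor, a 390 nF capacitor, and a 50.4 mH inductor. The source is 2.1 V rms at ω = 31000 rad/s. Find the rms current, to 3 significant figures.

40.3 mA

X_L = ωL = 1560 Ω
X_C = 1/(ωC) = 82.7 Ω
Parallel: admittances add. Y = 1/R + 1/(jωL) + jωC
Y = (0.0154 + j0.0114) S
|Y| = 0.0192 S → |Z| = 1/|Y| = 52.1 Ω, ∠Z = −∠Y = -36.7°
I = V/|Z| = 2.1/52.1 = 40.3 mA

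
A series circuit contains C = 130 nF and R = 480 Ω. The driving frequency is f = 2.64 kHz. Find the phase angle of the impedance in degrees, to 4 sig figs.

ω = 2πf = 16590 rad/s
X_C = 1/(ωC) = 463.7 Ω
Z = 480.0 − j463.7 Ω
|Z| = √(480.0² + 463.7²) = 667.4 Ω
∠Z = arctan(-463.7/480.0) = -44.01°

-44.01°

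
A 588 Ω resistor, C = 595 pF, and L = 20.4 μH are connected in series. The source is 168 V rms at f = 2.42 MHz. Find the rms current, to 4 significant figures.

ω = 2πf = 1.521e+07 rad/s
X_L = ωL = 310.2 Ω
X_C = 1/(ωC) = 110.5 Ω
Net reactance X = X_L − X_C = 199.7 Ω
Z = 588.0 + j199.7 Ω
|Z| = √(588.0² + 199.7²) = 621.0 Ω
I = V/|Z| = 168/621.0 = 270.5 mA

270.5 mA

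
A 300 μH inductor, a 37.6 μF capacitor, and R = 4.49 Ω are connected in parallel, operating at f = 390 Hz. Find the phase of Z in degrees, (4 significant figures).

ω = 2πf = 2450 rad/s
X_L = ωL = 0.7351 Ω
X_C = 1/(ωC) = 10.85 Ω
Parallel: admittances add. Y = 1/R + 1/(jωL) + jωC
Y = (0.2227 − j1.268) S
|Y| = 1.288 S → |Z| = 1/|Y| = 0.7767 Ω, ∠Z = −∠Y = 80.04°

80.04°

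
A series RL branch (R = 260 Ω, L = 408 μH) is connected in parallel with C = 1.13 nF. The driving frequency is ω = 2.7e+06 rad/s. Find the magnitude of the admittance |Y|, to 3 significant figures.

X_L = ωL = 1100 Ω
X_C = 1/(ωC) = 328 Ω
Branch 1 (R+jX_L): Z₁ = 260 + j1100 Ω, |Z₁| = 1130 Ω
Branch 2 (−jX_C): Z₂ = −j328 Ω
Parallel: Z = Z₁Z₂/(Z₁+Z₂), |Z| = 454 Ω, ∠Z = -84.7°
|Y| = 1/|Z| = 2.20 mS

2.20 mS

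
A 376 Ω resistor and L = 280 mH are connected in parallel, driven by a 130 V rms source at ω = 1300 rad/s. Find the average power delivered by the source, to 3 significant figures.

X_L = ωL = 364 Ω
Parallel: admittances add. Y = 1/R + 1/(jωL)
Y = (0.00266 − j0.00275) S
|Y| = 0.00382 S → |Z| = 1/|Y| = 262 Ω, ∠Z = −∠Y = 45.9°
I = V/|Z| = 497 mA
P = VI cos φ = 130 × 0.497 × cos(45.9°) = 44.9 W

44.9 W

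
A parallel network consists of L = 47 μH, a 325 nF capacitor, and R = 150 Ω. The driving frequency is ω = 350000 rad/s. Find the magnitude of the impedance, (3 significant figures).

X_L = ωL = 16.4 Ω
X_C = 1/(ωC) = 8.79 Ω
Parallel: admittances add. Y = 1/R + 1/(jωL) + jωC
Y = (0.00667 + j0.0530) S
|Y| = 0.0534 S → |Z| = 1/|Y| = 18.7 Ω, ∠Z = −∠Y = -82.8°

18.7 Ω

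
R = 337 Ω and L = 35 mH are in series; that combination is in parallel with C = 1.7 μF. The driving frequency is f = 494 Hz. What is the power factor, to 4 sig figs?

ω = 2πf = 3104 rad/s
X_L = ωL = 108.6 Ω
X_C = 1/(ωC) = 189.5 Ω
Branch 1 (R+jX_L): Z₁ = 337.0 + j108.6 Ω, |Z₁| = 354.1 Ω
Branch 2 (−jX_C): Z₂ = −j189.5 Ω
Parallel: Z = Z₁Z₂/(Z₁+Z₂), |Z| = 193.6 Ω, ∠Z = -58.64°
cos φ = cos(-58.64°) = 0.5205

0.5205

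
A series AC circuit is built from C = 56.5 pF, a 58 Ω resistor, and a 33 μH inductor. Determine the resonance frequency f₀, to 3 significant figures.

3.69 MHz

ω₀ = 1/√(LC) = 1/√(3.3e-05 × 5.65e-11) = 2.316e+07 rad/s
f₀ = ω₀/(2π) = 3.69 MHz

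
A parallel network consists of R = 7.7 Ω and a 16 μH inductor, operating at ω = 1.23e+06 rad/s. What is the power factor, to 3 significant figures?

X_L = ωL = 19.7 Ω
Parallel: admittances add. Y = 1/R + 1/(jωL)
Y = (0.130 − j0.0508) S
|Y| = 0.139 S → |Z| = 1/|Y| = 7.17 Ω, ∠Z = −∠Y = 21.4°
cos φ = cos(21.4°) = 0.931

0.931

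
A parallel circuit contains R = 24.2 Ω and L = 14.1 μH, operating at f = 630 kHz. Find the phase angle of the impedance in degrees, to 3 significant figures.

23.4°

ω = 2πf = 3.958e+06 rad/s
X_L = ωL = 55.8 Ω
Parallel: admittances add. Y = 1/R + 1/(jωL)
Y = (0.0413 − j0.0179) S
|Y| = 0.0450 S → |Z| = 1/|Y| = 22.2 Ω, ∠Z = −∠Y = 23.4°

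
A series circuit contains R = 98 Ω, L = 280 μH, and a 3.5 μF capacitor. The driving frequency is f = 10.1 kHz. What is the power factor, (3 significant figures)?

0.991

ω = 2πf = 63460 rad/s
X_L = ωL = 17.8 Ω
X_C = 1/(ωC) = 4.50 Ω
Net reactance X = X_L − X_C = 13.3 Ω
Z = 98.0 + j13.3 Ω
|Z| = √(98.0² + 13.3²) = 98.9 Ω
∠Z = arctan(13.3/98.0) = 7.71°
cos φ = cos(7.71°) = 0.991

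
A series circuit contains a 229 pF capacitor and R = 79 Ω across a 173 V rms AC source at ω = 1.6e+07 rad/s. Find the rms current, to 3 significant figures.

X_C = 1/(ωC) = 273 Ω
Z = 79.0 − j273 Ω
|Z| = √(79.0² + 273²) = 284 Ω
I = V/|Z| = 173/284 = 609 mA

609 mA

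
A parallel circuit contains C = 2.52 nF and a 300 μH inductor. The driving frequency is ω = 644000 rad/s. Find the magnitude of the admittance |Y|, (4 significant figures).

3.553 mS

X_L = ωL = 193.2 Ω
X_C = 1/(ωC) = 616.2 Ω
Parallel: admittances add. Y = 1/(jωL) + jωC
Y = (0 − j0.003553) S
|Y| = 0.003553 S → |Z| = 1/|Y| = 281.4 Ω, ∠Z = −∠Y = 90.00°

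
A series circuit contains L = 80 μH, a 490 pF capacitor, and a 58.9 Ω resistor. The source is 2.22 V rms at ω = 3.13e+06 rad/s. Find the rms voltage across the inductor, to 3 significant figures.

X_L = ωL = 250 Ω
X_C = 1/(ωC) = 652 Ω
Net reactance X = X_L − X_C = -402 Ω
Z = 58.9 − j402 Ω
|Z| = √(58.9² + 402²) = 406 Ω
I = V/|Z| = 5.47 mA
V_L = I·|Z_L| = 0.00547 × 250 = 1.37 V

1.37 V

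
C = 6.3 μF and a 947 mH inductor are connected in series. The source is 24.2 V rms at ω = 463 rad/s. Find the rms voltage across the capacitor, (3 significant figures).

86.8 V

X_L = ωL = 438 Ω
X_C = 1/(ωC) = 343 Ω
Net reactance X = X_L − X_C = 95.6 Ω
Z = j95.6 Ω
|Z| = √(0² + 95.6²) = 95.6 Ω
I = V/|Z| = 253 mA
V_C = I·|Z_C| = 0.253 × 343 = 86.8 V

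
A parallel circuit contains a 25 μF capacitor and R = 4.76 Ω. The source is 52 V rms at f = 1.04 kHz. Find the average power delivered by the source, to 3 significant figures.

ω = 2πf = 6535 rad/s
X_C = 1/(ωC) = 6.12 Ω
Parallel: admittances add. Y = 1/R + jωC
Y = (0.210 + j0.163) S
|Y| = 0.266 S → |Z| = 1/|Y| = 3.76 Ω, ∠Z = −∠Y = -37.9°
I = V/|Z| = 13.8 A
P = VI cos φ = 52 × 13.8 × cos(-37.9°) = 568 W

568 W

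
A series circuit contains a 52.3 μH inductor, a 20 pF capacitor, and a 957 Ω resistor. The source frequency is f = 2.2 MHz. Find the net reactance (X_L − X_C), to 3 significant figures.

ω = 2πf = 1.382e+07 rad/s
X_L = ωL = 723 Ω
X_C = 1/(ωC) = 3620 Ω
X = 723 − 3620 = -2890 Ω

-2890 Ω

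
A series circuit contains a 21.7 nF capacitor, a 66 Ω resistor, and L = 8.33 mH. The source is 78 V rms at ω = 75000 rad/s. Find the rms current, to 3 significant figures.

1.17 A

X_L = ωL = 625 Ω
X_C = 1/(ωC) = 614 Ω
Net reactance X = X_L − X_C = 10.3 Ω
Z = 66.0 + j10.3 Ω
|Z| = √(66.0² + 10.3²) = 66.8 Ω
I = V/|Z| = 78/66.8 = 1.17 A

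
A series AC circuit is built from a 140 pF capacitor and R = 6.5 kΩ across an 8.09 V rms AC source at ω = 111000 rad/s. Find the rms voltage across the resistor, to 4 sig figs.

X_C = 1/(ωC) = 64350 Ω
Z = 6500 − j64350 Ω
|Z| = √(6500² + 64350²) = 64680 Ω
I = V/|Z| = 125.1 μA
V_R = I·|Z_R| = 0.0001251 × 6500 = 0.8130 V

0.8130 V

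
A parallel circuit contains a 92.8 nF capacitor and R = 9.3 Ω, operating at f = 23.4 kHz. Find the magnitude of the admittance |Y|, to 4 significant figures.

108.4 mS

ω = 2πf = 147000 rad/s
X_C = 1/(ωC) = 73.29 Ω
Parallel: admittances add. Y = 1/R + jωC
Y = (0.1075 + j0.01364) S
|Y| = 0.1084 S → |Z| = 1/|Y| = 9.226 Ω, ∠Z = −∠Y = -7.232°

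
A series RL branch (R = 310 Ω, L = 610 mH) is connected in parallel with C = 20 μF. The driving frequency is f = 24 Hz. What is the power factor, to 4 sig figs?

ω = 2πf = 150.8 rad/s
X_L = ωL = 91.99 Ω
X_C = 1/(ωC) = 331.6 Ω
Branch 1 (R+jX_L): Z₁ = 310.0 + j91.99 Ω, |Z₁| = 323.4 Ω
Branch 2 (−jX_C): Z₂ = −j331.6 Ω
Parallel: Z = Z₁Z₂/(Z₁+Z₂), |Z| = 273.7 Ω, ∠Z = -35.77°
cos φ = cos(-35.77°) = 0.8113

0.8113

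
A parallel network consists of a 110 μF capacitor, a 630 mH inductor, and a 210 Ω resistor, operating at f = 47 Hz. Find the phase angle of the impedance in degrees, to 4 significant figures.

ω = 2πf = 295.3 rad/s
X_L = ωL = 186.0 Ω
X_C = 1/(ωC) = 30.78 Ω
Parallel: admittances add. Y = 1/R + 1/(jωL) + jωC
Y = (0.004762 + j0.02711) S
|Y| = 0.02752 S → |Z| = 1/|Y| = 36.33 Ω, ∠Z = −∠Y = -80.04°

-80.04°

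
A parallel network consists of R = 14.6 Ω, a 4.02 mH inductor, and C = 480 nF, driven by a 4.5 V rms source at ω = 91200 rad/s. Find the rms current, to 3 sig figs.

359 mA

X_L = ωL = 367 Ω
X_C = 1/(ωC) = 22.8 Ω
Parallel: admittances add. Y = 1/R + 1/(jωL) + jωC
Y = (0.0685 + j0.0410) S
|Y| = 0.0799 S → |Z| = 1/|Y| = 12.5 Ω, ∠Z = −∠Y = -30.9°
I = V/|Z| = 4.5/12.5 = 359 mA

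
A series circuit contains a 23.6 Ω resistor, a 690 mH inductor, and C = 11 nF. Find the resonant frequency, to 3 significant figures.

ω₀ = 1/√(LC) = 1/√(0.69 × 1.1e-08) = 11480 rad/s
f₀ = ω₀/(2π) = 1.83 kHz

1.83 kHz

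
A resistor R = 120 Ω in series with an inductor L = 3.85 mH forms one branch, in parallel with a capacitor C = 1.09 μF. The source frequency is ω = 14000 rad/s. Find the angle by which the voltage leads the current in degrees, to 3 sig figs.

-60.3°

X_L = ωL = 53.9 Ω
X_C = 1/(ωC) = 65.5 Ω
Branch 1 (R+jX_L): Z₁ = 120 + j53.9 Ω, |Z₁| = 132 Ω
Branch 2 (−jX_C): Z₂ = −j65.5 Ω
Parallel: Z = Z₁Z₂/(Z₁+Z₂), |Z| = 71.5 Ω, ∠Z = -60.3°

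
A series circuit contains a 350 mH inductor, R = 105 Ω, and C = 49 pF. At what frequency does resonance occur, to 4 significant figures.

38.43 kHz

ω₀ = 1/√(LC) = 1/√(0.35 × 4.9e-11) = 241500 rad/s
f₀ = ω₀/(2π) = 38.43 kHz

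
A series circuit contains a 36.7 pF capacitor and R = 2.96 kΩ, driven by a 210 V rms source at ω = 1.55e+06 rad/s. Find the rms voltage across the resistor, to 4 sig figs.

X_C = 1/(ωC) = 17580 Ω
Z = 2960 − j17580 Ω
|Z| = √(2960² + 17580²) = 17830 Ω
I = V/|Z| = 11.78 mA
V_R = I·|Z_R| = 0.01178 × 2960 = 34.87 V

34.87 V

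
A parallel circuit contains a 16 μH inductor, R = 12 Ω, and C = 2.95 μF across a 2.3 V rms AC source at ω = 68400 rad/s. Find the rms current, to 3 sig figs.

X_L = ωL = 1.09 Ω
X_C = 1/(ωC) = 4.96 Ω
Parallel: admittances add. Y = 1/R + 1/(jωL) + jωC
Y = (0.0833 − j0.712) S
|Y| = 0.717 S → |Z| = 1/|Y| = 1.40 Ω, ∠Z = −∠Y = 83.3°
I = V/|Z| = 2.3/1.40 = 1.65 A

1.65 A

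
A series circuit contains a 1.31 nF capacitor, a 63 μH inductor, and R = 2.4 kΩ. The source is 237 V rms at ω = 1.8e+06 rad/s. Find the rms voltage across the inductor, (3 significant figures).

X_L = ωL = 113 Ω
X_C = 1/(ωC) = 424 Ω
Net reactance X = X_L − X_C = -311 Ω
Z = 2400 − j311 Ω
|Z| = √(2400² + 311²) = 2420 Ω
I = V/|Z| = 97.9 mA
V_L = I·|Z_L| = 0.0979 × 113 = 11.1 V

11.1 V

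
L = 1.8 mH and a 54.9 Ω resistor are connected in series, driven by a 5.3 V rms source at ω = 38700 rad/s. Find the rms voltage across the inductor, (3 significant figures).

4.16 V

X_L = ωL = 69.7 Ω
Z = 54.9 + j69.7 Ω
|Z| = √(54.9² + 69.7²) = 88.7 Ω
I = V/|Z| = 59.8 mA
V_L = I·|Z_L| = 0.0598 × 69.7 = 4.16 V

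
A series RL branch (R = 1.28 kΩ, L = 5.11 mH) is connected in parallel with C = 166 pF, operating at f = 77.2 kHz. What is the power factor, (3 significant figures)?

ω = 2πf = 485100 rad/s
X_L = ωL = 2480 Ω
X_C = 1/(ωC) = 12400 Ω
Branch 1 (R+jX_L): Z₁ = 1280 + j2480 Ω, |Z₁| = 2790 Ω
Branch 2 (−jX_C): Z₂ = −j12400 Ω
Parallel: Z = Z₁Z₂/(Z₁+Z₂), |Z| = 3460 Ω, ∠Z = 55.4°
cos φ = cos(55.4°) = 0.569

0.569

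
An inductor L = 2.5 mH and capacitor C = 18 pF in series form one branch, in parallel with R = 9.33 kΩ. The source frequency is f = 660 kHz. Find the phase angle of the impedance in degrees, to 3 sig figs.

ω = 2πf = 4.147e+06 rad/s
X_L = ωL = 10400 Ω
X_C = 1/(ωC) = 13400 Ω
Branch 1: Z₁ = R = 9330 Ω
Branch 2 (series LC): Z₂ = j(X_L − X_C) = −j3030 Ω
Parallel: Z = Z₁Z₂/(Z₁+Z₂), |Z| = 2880 Ω, ∠Z = -72.0°

-72.0°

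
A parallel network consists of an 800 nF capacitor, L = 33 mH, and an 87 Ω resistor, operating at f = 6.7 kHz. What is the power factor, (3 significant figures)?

ω = 2πf = 42100 rad/s
X_L = ωL = 1390 Ω
X_C = 1/(ωC) = 29.7 Ω
Parallel: admittances add. Y = 1/R + 1/(jωL) + jωC
Y = (0.0115 + j0.0330) S
|Y| = 0.0349 S → |Z| = 1/|Y| = 28.6 Ω, ∠Z = −∠Y = -70.8°
cos φ = cos(-70.8°) = 0.329

0.329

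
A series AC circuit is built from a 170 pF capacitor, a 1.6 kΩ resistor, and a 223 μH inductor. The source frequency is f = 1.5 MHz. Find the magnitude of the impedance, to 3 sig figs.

2180 Ω

ω = 2πf = 9.425e+06 rad/s
X_L = ωL = 2100 Ω
X_C = 1/(ωC) = 624 Ω
Net reactance X = X_L − X_C = 1480 Ω
Z = 1600 + j1480 Ω
|Z| = √(1600² + 1480²) = 2180 Ω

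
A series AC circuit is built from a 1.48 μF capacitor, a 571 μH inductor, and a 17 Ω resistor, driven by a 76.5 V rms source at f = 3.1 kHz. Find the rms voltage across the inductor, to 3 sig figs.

ω = 2πf = 19480 rad/s
X_L = ωL = 11.1 Ω
X_C = 1/(ωC) = 34.7 Ω
Net reactance X = X_L − X_C = -23.6 Ω
Z = 17.0 − j23.6 Ω
|Z| = √(17.0² + 23.6²) = 29.1 Ω
I = V/|Z| = 2.63 A
V_L = I·|Z_L| = 2.63 × 11.1 = 29.3 V

29.3 V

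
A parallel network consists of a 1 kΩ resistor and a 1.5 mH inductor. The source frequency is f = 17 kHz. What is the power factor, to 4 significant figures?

0.1582

ω = 2πf = 106800 rad/s
X_L = ωL = 160.2 Ω
Parallel: admittances add. Y = 1/R + 1/(jωL)
Y = (0.001000 − j0.006241) S
|Y| = 0.006321 S → |Z| = 1/|Y| = 158.2 Ω, ∠Z = −∠Y = 80.90°
cos φ = cos(80.90°) = 0.1582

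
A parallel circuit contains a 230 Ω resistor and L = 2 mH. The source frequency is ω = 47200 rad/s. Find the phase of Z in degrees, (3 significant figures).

67.7°

X_L = ωL = 94.4 Ω
Parallel: admittances add. Y = 1/R + 1/(jωL)
Y = (0.00435 − j0.0106) S
|Y| = 0.0115 S → |Z| = 1/|Y| = 87.3 Ω, ∠Z = −∠Y = 67.7°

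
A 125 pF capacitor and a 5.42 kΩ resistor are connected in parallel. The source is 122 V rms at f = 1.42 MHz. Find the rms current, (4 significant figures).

137.9 mA

ω = 2πf = 8.922e+06 rad/s
X_C = 1/(ωC) = 896.6 Ω
Parallel: admittances add. Y = 1/R + jωC
Y = (0.0001845 + j0.001115) S
|Y| = 0.001130 S → |Z| = 1/|Y| = 884.6 Ω, ∠Z = −∠Y = -80.61°
I = V/|Z| = 122/884.6 = 137.9 mA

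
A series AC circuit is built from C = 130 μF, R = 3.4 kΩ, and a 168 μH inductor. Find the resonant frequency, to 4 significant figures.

1.077 kHz

ω₀ = 1/√(LC) = 1/√(0.000168 × 0.00013) = 6767 rad/s
f₀ = ω₀/(2π) = 1.077 kHz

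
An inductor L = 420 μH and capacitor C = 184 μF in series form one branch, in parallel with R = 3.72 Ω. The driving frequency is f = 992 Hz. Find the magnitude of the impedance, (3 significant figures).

1.58 Ω

ω = 2πf = 6233 rad/s
X_L = ωL = 2.62 Ω
X_C = 1/(ωC) = 0.872 Ω
Branch 1: Z₁ = R = 3.72 Ω
Branch 2 (series LC): Z₂ = j(X_L − X_C) = j1.75 Ω
Parallel: Z = Z₁Z₂/(Z₁+Z₂), |Z| = 1.58 Ω, ∠Z = 64.9°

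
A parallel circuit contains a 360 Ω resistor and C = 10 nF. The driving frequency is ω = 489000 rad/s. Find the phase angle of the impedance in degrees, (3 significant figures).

X_C = 1/(ωC) = 204 Ω
Parallel: admittances add. Y = 1/R + jωC
Y = (0.00278 + j0.00489) S
|Y| = 0.00562 S → |Z| = 1/|Y| = 178 Ω, ∠Z = −∠Y = -60.4°

-60.4°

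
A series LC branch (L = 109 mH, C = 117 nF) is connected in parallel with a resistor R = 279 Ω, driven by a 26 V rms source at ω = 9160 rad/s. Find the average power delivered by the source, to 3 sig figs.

X_L = ωL = 998 Ω
X_C = 1/(ωC) = 933 Ω
Branch 1: Z₁ = R = 279 Ω
Branch 2 (series LC): Z₂ = j(X_L − X_C) = j65.4 Ω
Parallel: Z = Z₁Z₂/(Z₁+Z₂), |Z| = 63.6 Ω, ∠Z = 76.8°
I = V/|Z| = 409 mA
P = VI cos φ = 26 × 0.409 × cos(76.8°) = 2.42 W

2.42 W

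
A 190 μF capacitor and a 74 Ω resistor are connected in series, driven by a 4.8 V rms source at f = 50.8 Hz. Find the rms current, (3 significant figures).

ω = 2πf = 319.2 rad/s
X_C = 1/(ωC) = 16.5 Ω
Z = 74.0 − j16.5 Ω
|Z| = √(74.0² + 16.5²) = 75.8 Ω
I = V/|Z| = 4.8/75.8 = 63.3 mA

63.3 mA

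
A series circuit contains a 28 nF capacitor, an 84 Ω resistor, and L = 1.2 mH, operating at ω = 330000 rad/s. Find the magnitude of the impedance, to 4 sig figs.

X_L = ωL = 396.0 Ω
X_C = 1/(ωC) = 108.2 Ω
Net reactance X = X_L − X_C = 287.8 Ω
Z = 84.00 + j287.8 Ω
|Z| = √(84.00² + 287.8²) = 299.8 Ω

299.8 Ω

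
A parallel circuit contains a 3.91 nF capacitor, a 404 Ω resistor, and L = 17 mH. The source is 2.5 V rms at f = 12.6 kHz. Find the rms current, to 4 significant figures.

6.282 mA

ω = 2πf = 79170 rad/s
X_L = ωL = 1346 Ω
X_C = 1/(ωC) = 3231 Ω
Parallel: admittances add. Y = 1/R + 1/(jωL) + jωC
Y = (0.002475 − j0.0004335) S
|Y| = 0.002513 S → |Z| = 1/|Y| = 397.9 Ω, ∠Z = −∠Y = 9.933°
I = V/|Z| = 2.5/397.9 = 6.282 mA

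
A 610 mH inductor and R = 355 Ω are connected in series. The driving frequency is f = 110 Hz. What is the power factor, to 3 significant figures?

0.644

ω = 2πf = 691.2 rad/s
X_L = ωL = 422 Ω
Z = 355 + j422 Ω
|Z| = √(355² + 422²) = 551 Ω
∠Z = arctan(422/355) = 49.9°
cos φ = cos(49.9°) = 0.644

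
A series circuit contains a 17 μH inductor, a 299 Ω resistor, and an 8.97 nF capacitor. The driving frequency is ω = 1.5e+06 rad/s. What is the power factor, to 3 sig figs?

0.987

X_L = ωL = 25.5 Ω
X_C = 1/(ωC) = 74.3 Ω
Net reactance X = X_L − X_C = -48.8 Ω
Z = 299 − j48.8 Ω
|Z| = √(299² + 48.8²) = 303 Ω
∠Z = arctan(-48.8/299) = -9.27°
cos φ = cos(-9.27°) = 0.987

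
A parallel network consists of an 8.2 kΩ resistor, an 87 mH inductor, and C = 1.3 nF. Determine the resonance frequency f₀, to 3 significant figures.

15.0 kHz

ω₀ = 1/√(LC) = 1/√(0.087 × 1.3e-09) = 94030 rad/s
f₀ = ω₀/(2π) = 15.0 kHz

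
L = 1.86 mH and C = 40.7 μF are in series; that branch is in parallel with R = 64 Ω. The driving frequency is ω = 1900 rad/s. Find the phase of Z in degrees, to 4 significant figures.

-81.65°

X_L = ωL = 3.534 Ω
X_C = 1/(ωC) = 12.93 Ω
Branch 1: Z₁ = R = 64.00 Ω
Branch 2 (series LC): Z₂ = j(X_L − X_C) = −j9.398 Ω
Parallel: Z = Z₁Z₂/(Z₁+Z₂), |Z| = 9.298 Ω, ∠Z = -81.65°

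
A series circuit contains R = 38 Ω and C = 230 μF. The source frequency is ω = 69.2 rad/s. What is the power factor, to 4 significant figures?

X_C = 1/(ωC) = 62.83 Ω
Z = 38.00 − j62.83 Ω
|Z| = √(38.00² + 62.83²) = 73.43 Ω
∠Z = arctan(-62.83/38.00) = -58.83°
cos φ = cos(-58.83°) = 0.5175

0.5175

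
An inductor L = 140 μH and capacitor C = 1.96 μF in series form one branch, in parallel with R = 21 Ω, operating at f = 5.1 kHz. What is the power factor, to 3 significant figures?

ω = 2πf = 32040 rad/s
X_L = ωL = 4.49 Ω
X_C = 1/(ωC) = 15.9 Ω
Branch 1: Z₁ = R = 21.0 Ω
Branch 2 (series LC): Z₂ = j(X_L − X_C) = −j11.4 Ω
Parallel: Z = Z₁Z₂/(Z₁+Z₂), |Z| = 10.0 Ω, ∠Z = -61.4°
cos φ = cos(-61.4°) = 0.478

0.478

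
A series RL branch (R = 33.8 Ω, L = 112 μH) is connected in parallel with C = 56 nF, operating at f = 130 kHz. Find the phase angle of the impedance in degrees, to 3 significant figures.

ω = 2πf = 816800 rad/s
X_L = ωL = 91.5 Ω
X_C = 1/(ωC) = 21.9 Ω
Branch 1 (R+jX_L): Z₁ = 33.8 + j91.5 Ω, |Z₁| = 97.5 Ω
Branch 2 (−jX_C): Z₂ = −j21.9 Ω
Parallel: Z = Z₁Z₂/(Z₁+Z₂), |Z| = 27.5 Ω, ∠Z = -84.4°

-84.4°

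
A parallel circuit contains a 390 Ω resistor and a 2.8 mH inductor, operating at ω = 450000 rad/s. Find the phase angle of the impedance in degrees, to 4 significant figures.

X_L = ωL = 1260 Ω
Parallel: admittances add. Y = 1/R + 1/(jωL)
Y = (0.002564 − j0.0007937) S
|Y| = 0.002684 S → |Z| = 1/|Y| = 372.6 Ω, ∠Z = −∠Y = 17.20°

17.20°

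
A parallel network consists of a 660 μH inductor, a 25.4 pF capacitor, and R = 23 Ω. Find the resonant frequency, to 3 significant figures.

1.23 MHz

ω₀ = 1/√(LC) = 1/√(0.00066 × 2.54e-11) = 7.723e+06 rad/s
f₀ = ω₀/(2π) = 1.23 MHz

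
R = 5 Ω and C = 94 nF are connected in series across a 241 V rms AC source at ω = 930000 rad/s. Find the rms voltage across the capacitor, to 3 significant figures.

X_C = 1/(ωC) = 11.4 Ω
Z = 5.00 − j11.4 Ω
|Z| = √(5.00² + 11.4²) = 12.5 Ω
I = V/|Z| = 19.3 A
V_C = I·|Z_C| = 19.3 × 11.4 = 221 V

221 V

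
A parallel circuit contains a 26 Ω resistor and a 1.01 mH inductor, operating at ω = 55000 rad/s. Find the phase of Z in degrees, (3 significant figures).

25.1°

X_L = ωL = 55.6 Ω
Parallel: admittances add. Y = 1/R + 1/(jωL)
Y = (0.0385 − j0.0180) S
|Y| = 0.0425 S → |Z| = 1/|Y| = 23.5 Ω, ∠Z = −∠Y = 25.1°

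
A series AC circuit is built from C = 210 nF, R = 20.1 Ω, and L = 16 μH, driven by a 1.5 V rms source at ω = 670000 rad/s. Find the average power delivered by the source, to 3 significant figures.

108 mW

X_L = ωL = 10.7 Ω
X_C = 1/(ωC) = 7.11 Ω
Net reactance X = X_L − X_C = 3.61 Ω
Z = 20.1 + j3.61 Ω
|Z| = √(20.1² + 3.61²) = 20.4 Ω
∠Z = arctan(3.61/20.1) = 10.2°
I = V/|Z| = 73.4 mA
P = VI cos φ = 1.5 × 0.0734 × cos(10.2°) = 108 mW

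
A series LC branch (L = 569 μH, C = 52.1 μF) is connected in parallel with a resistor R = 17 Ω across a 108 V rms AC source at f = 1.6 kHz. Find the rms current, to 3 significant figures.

ω = 2πf = 10050 rad/s
X_L = ωL = 5.72 Ω
X_C = 1/(ωC) = 1.91 Ω
Branch 1: Z₁ = R = 17.0 Ω
Branch 2 (series LC): Z₂ = j(X_L − X_C) = j3.81 Ω
Parallel: Z = Z₁Z₂/(Z₁+Z₂), |Z| = 3.72 Ω, ∠Z = 77.4°
I = V/|Z| = 108/3.72 = 29.0 A

29.0 A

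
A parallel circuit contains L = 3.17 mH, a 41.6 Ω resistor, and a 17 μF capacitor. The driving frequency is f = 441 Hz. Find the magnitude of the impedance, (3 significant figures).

14.1 Ω

ω = 2πf = 2771 rad/s
X_L = ωL = 8.78 Ω
X_C = 1/(ωC) = 21.2 Ω
Parallel: admittances add. Y = 1/R + 1/(jωL) + jωC
Y = (0.0240 − j0.0667) S
|Y| = 0.0709 S → |Z| = 1/|Y| = 14.1 Ω, ∠Z = −∠Y = 70.2°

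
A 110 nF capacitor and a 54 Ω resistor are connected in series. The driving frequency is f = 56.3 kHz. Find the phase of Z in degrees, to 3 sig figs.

-25.5°

ω = 2πf = 353700 rad/s
X_C = 1/(ωC) = 25.7 Ω
Z = 54.0 − j25.7 Ω
|Z| = √(54.0² + 25.7²) = 59.8 Ω
∠Z = arctan(-25.7/54.0) = -25.5°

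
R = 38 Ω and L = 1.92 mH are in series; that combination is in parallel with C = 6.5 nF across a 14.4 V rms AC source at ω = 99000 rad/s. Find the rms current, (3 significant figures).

65.2 mA

X_L = ωL = 190 Ω
X_C = 1/(ωC) = 1550 Ω
Branch 1 (R+jX_L): Z₁ = 38.0 + j190 Ω, |Z₁| = 194 Ω
Branch 2 (−jX_C): Z₂ = −j1550 Ω
Parallel: Z = Z₁Z₂/(Z₁+Z₂), |Z| = 221 Ω, ∠Z = 77.1°
I = V/|Z| = 14.4/221 = 65.2 mA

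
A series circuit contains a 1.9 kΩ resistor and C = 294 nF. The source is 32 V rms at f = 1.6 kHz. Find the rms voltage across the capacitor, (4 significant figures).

5.610 V

ω = 2πf = 10050 rad/s
X_C = 1/(ωC) = 338.3 Ω
Z = 1900 − j338.3 Ω
|Z| = √(1900² + 338.3²) = 1930 Ω
I = V/|Z| = 16.58 mA
V_C = I·|Z_C| = 0.01658 × 338.3 = 5.610 V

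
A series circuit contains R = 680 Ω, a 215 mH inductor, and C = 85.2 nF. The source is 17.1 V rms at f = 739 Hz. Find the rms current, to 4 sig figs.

10.22 mA

ω = 2πf = 4643 rad/s
X_L = ωL = 998.3 Ω
X_C = 1/(ωC) = 2528 Ω
Net reactance X = X_L − X_C = -1529 Ω
Z = 680.0 − j1529 Ω
|Z| = √(680.0² + 1529²) = 1674 Ω
I = V/|Z| = 17.1/1674 = 10.22 mA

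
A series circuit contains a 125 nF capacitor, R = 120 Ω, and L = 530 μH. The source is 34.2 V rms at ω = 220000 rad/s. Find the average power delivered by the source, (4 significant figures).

6.736 W

X_L = ωL = 116.6 Ω
X_C = 1/(ωC) = 36.36 Ω
Net reactance X = X_L − X_C = 80.24 Ω
Z = 120.0 + j80.24 Ω
|Z| = √(120.0² + 80.24²) = 144.4 Ω
∠Z = arctan(80.24/120.0) = 33.77°
I = V/|Z| = 236.9 mA
P = VI cos φ = 34.2 × 0.2369 × cos(33.77°) = 6.736 W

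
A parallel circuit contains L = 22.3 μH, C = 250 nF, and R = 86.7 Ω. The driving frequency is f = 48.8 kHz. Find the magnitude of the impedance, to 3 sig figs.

ω = 2πf = 306600 rad/s
X_L = ωL = 6.84 Ω
X_C = 1/(ωC) = 13.0 Ω
Parallel: admittances add. Y = 1/R + 1/(jωL) + jωC
Y = (0.0115 − j0.0696) S
|Y| = 0.0705 S → |Z| = 1/|Y| = 14.2 Ω, ∠Z = −∠Y = 80.6°

14.2 Ω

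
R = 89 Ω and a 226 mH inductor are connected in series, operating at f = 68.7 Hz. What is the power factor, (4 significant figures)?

ω = 2πf = 431.7 rad/s
X_L = ωL = 97.55 Ω
Z = 89.00 + j97.55 Ω
|Z| = √(89.00² + 97.55²) = 132.1 Ω
∠Z = arctan(97.55/89.00) = 47.63°
cos φ = cos(47.63°) = 0.6740

0.6740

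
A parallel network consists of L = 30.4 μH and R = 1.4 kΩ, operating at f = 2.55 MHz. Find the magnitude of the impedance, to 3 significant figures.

460 Ω

ω = 2πf = 1.602e+07 rad/s
X_L = ωL = 487 Ω
Parallel: admittances add. Y = 1/R + 1/(jωL)
Y = (0.000714 − j0.00205) S
|Y| = 0.00217 S → |Z| = 1/|Y| = 460 Ω, ∠Z = −∠Y = 70.8°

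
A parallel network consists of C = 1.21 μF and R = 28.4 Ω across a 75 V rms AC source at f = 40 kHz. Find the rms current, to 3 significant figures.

23.0 A

ω = 2πf = 251300 rad/s
X_C = 1/(ωC) = 3.29 Ω
Parallel: admittances add. Y = 1/R + jωC
Y = (0.0352 + j0.304) S
|Y| = 0.306 S → |Z| = 1/|Y| = 3.27 Ω, ∠Z = −∠Y = -83.4°
I = V/|Z| = 75/3.27 = 23.0 A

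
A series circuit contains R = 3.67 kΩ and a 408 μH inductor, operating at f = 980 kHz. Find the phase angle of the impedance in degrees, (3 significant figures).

34.4°

ω = 2πf = 6.158e+06 rad/s
X_L = ωL = 2510 Ω
Z = 3670 + j2510 Ω
|Z| = √(3670² + 2510²) = 4450 Ω
∠Z = arctan(2510/3670) = 34.4°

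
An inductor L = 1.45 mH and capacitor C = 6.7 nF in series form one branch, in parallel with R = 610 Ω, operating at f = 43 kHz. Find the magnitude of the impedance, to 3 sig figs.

ω = 2πf = 270200 rad/s
X_L = ωL = 392 Ω
X_C = 1/(ωC) = 552 Ω
Branch 1: Z₁ = R = 610 Ω
Branch 2 (series LC): Z₂ = j(X_L − X_C) = −j161 Ω
Parallel: Z = Z₁Z₂/(Z₁+Z₂), |Z| = 155 Ω, ∠Z = -75.2°

155 Ω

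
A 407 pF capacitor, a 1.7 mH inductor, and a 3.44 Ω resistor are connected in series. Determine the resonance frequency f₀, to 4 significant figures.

191.3 kHz

ω₀ = 1/√(LC) = 1/√(0.0017 × 4.07e-10) = 1.202e+06 rad/s
f₀ = ω₀/(2π) = 191.3 kHz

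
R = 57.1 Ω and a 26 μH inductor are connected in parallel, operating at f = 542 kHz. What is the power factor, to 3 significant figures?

ω = 2πf = 3.405e+06 rad/s
X_L = ωL = 88.5 Ω
Parallel: admittances add. Y = 1/R + 1/(jωL)
Y = (0.0175 − j0.0113) S
|Y| = 0.0208 S → |Z| = 1/|Y| = 48.0 Ω, ∠Z = −∠Y = 32.8°
cos φ = cos(32.8°) = 0.840

0.840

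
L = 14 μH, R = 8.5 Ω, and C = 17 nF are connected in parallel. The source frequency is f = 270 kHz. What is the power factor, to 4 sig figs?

0.9937

ω = 2πf = 1.696e+06 rad/s
X_L = ωL = 23.75 Ω
X_C = 1/(ωC) = 34.67 Ω
Parallel: admittances add. Y = 1/R + 1/(jωL) + jωC
Y = (0.1176 − j0.01326) S
|Y| = 0.1184 S → |Z| = 1/|Y| = 8.446 Ω, ∠Z = −∠Y = 6.433°
cos φ = cos(6.433°) = 0.9937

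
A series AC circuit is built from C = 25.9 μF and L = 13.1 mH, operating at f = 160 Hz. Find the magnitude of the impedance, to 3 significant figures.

ω = 2πf = 1005 rad/s
X_L = ωL = 13.2 Ω
X_C = 1/(ωC) = 38.4 Ω
Net reactance X = X_L − X_C = -25.2 Ω
Z = − j25.2 Ω
|Z| = √(0² + 25.2²) = 25.2 Ω

25.2 Ω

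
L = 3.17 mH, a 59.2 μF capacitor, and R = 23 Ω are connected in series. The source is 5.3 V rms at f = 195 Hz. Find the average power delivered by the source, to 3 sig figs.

1.03 W

ω = 2πf = 1225 rad/s
X_L = ωL = 3.88 Ω
X_C = 1/(ωC) = 13.8 Ω
Net reactance X = X_L − X_C = -9.90 Ω
Z = 23.0 − j9.90 Ω
|Z| = √(23.0² + 9.90²) = 25.0 Ω
∠Z = arctan(-9.90/23.0) = -23.3°
I = V/|Z| = 212 mA
P = VI cos φ = 5.3 × 0.212 × cos(-23.3°) = 1.03 W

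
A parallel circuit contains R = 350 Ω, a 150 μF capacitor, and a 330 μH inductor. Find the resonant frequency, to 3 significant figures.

ω₀ = 1/√(LC) = 1/√(0.00033 × 0.00015) = 4495 rad/s
f₀ = ω₀/(2π) = 715 Hz

715 Hz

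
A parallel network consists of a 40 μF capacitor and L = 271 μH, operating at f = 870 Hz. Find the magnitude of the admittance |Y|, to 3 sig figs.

456 mS

ω = 2πf = 5466 rad/s
X_L = ωL = 1.48 Ω
X_C = 1/(ωC) = 4.57 Ω
Parallel: admittances add. Y = 1/(jωL) + jωC
Y = (0 − j0.456) S
|Y| = 0.456 S → |Z| = 1/|Y| = 2.19 Ω, ∠Z = −∠Y = 90.0°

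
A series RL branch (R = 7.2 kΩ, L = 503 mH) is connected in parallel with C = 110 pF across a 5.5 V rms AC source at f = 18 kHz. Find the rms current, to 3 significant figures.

ω = 2πf = 113100 rad/s
X_L = ωL = 56900 Ω
X_C = 1/(ωC) = 80400 Ω
Branch 1 (R+jX_L): Z₁ = 7200 + j56900 Ω, |Z₁| = 57300 Ω
Branch 2 (−jX_C): Z₂ = −j80400 Ω
Parallel: Z = Z₁Z₂/(Z₁+Z₂), |Z| = 188000 Ω, ∠Z = 65.7°
I = V/|Z| = 5.5/188000 = 29.3 μA

29.3 μA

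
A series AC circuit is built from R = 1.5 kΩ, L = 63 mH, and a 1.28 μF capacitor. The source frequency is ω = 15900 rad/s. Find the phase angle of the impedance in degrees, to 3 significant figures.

32.4°

X_L = ωL = 1000 Ω
X_C = 1/(ωC) = 49.1 Ω
Net reactance X = X_L − X_C = 953 Ω
Z = 1500 + j953 Ω
|Z| = √(1500² + 953²) = 1780 Ω
∠Z = arctan(953/1500) = 32.4°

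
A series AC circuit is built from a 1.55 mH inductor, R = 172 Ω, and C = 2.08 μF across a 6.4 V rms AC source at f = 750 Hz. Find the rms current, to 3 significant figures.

32.6 mA

ω = 2πf = 4712 rad/s
X_L = ωL = 7.30 Ω
X_C = 1/(ωC) = 102 Ω
Net reactance X = X_L − X_C = -94.7 Ω
Z = 172 − j94.7 Ω
|Z| = √(172² + 94.7²) = 196 Ω
I = V/|Z| = 6.4/196 = 32.6 mA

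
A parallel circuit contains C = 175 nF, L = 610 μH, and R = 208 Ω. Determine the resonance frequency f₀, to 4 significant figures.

ω₀ = 1/√(LC) = 1/√(0.00061 × 1.75e-07) = 96790 rad/s
f₀ = ω₀/(2π) = 15.40 kHz

15.40 kHz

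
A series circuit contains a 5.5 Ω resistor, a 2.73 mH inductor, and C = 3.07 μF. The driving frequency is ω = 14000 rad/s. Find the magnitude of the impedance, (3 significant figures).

15.9 Ω

X_L = ωL = 38.2 Ω
X_C = 1/(ωC) = 23.3 Ω
Net reactance X = X_L − X_C = 15.0 Ω
Z = 5.50 + j15.0 Ω
|Z| = √(5.50² + 15.0²) = 15.9 Ω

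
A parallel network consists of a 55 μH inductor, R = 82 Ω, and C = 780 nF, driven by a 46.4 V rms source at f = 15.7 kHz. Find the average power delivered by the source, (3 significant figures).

26.3 W

ω = 2πf = 98650 rad/s
X_L = ωL = 5.43 Ω
X_C = 1/(ωC) = 13.0 Ω
Parallel: admittances add. Y = 1/R + 1/(jωL) + jωC
Y = (0.0122 − j0.107) S
|Y| = 0.108 S → |Z| = 1/|Y| = 9.25 Ω, ∠Z = −∠Y = 83.5°
I = V/|Z| = 5.01 A
P = VI cos φ = 46.4 × 5.01 × cos(83.5°) = 26.3 W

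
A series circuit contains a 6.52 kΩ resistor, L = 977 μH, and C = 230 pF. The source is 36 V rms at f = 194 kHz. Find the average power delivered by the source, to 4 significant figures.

175.5 mW

ω = 2πf = 1.219e+06 rad/s
X_L = ωL = 1191 Ω
X_C = 1/(ωC) = 3567 Ω
Net reactance X = X_L − X_C = -2376 Ω
Z = 6520 − j2376 Ω
|Z| = √(6520² + 2376²) = 6939 Ω
∠Z = arctan(-2376/6520) = -20.02°
I = V/|Z| = 5.188 mA
P = VI cos φ = 36 × 0.005188 × cos(-20.02°) = 175.5 mW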